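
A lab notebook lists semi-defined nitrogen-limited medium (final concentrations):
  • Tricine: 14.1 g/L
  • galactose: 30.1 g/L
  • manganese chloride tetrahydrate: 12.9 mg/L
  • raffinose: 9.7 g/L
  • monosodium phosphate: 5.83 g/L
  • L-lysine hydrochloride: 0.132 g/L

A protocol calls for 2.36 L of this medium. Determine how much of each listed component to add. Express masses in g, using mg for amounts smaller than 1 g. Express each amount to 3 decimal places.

Tricine 33.276 g; galactose 71.036 g; manganese chloride tetrahydrate 30.444 mg; raffinose 22.892 g; monosodium phosphate 13.759 g; L-lysine hydrochloride 311.520 mg

Working volume: 2.36 L.
Tricine: 14.1 g/L × 2.36 L = 33.276 g
galactose: 30.1 g/L × 2.36 L = 71.036 g
manganese chloride tetrahydrate: 12.9 mg/L × 2.36 L = 30.444 mg
raffinose: 9.7 g/L × 2.36 L = 22.892 g
monosodium phosphate: 5.83 g/L × 2.36 L = 13.759 g
L-lysine hydrochloride: 0.132 g/L × 2.36 L = 0.31152 g = 311.520 mg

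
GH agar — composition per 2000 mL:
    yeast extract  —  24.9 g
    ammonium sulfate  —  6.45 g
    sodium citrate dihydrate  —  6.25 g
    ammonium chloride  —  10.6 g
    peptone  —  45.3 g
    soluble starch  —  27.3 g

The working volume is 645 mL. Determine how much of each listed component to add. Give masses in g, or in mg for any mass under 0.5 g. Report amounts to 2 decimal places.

Ratio of target to recipe volume: 645 / 2000 = 0.3225.
yeast extract: 24.9 g × (645 mL / 2000 mL) = 8.03 g
ammonium sulfate: 6.45 g × (645 mL / 2000 mL) = 2.08 g
sodium citrate dihydrate: 6.25 g × (645 mL / 2000 mL) = 2.02 g
ammonium chloride: 10.6 g × (645 mL / 2000 mL) = 3.42 g
peptone: 45.3 g × (645 mL / 2000 mL) = 14.61 g
soluble starch: 27.3 g × (645 mL / 2000 mL) = 8.80 g

yeast extract 8.03 g; ammonium sulfate 2.08 g; sodium citrate dihydrate 2.02 g; ammonium chloride 3.42 g; peptone 14.61 g; soluble starch 8.80 g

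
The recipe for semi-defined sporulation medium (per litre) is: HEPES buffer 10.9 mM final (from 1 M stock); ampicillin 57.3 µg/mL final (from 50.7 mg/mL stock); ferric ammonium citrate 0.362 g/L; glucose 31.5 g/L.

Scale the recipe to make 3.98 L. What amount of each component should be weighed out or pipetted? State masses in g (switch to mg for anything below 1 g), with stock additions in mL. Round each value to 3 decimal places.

HEPES buffer 43.382 mL; ampicillin 4.498 mL; ferric ammonium citrate 1.441 g; glucose 125.370 g

Scale factor relative to 1 L: 3.98.
HEPES buffer: V = C2·V2/C1 = 10.9 mM × 3980 mL ÷ 1000 mM = 43.382 mL
ampicillin: C1V1 = C2V2 → 57.3 µg/mL × 3980 mL ÷ 50700 µg/mL = 4.498 mL
ferric ammonium citrate: 0.362 g/L × 3.98 L = 1.441 g
glucose: 31.5 g/L × 3.98 L = 125.370 g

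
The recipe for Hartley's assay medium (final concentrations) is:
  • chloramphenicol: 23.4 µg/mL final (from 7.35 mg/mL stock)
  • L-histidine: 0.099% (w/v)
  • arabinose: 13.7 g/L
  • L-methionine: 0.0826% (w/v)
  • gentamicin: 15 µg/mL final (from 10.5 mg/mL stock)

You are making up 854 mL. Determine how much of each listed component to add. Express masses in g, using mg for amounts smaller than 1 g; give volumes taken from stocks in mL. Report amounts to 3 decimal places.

Target volume = 854 mL = 0.854 L.
chloramphenicol: dilute stock: 23.4 µg/mL × 854 mL ÷ 7350 µg/mL = 2.719 mL
L-histidine: 0.099% w/v = 0.99 g/L → 0.99 × 0.854 L = 0.84546 g = 845.460 mg
arabinose: 13.7 g/L × 0.854 L = 11.700 g
L-methionine: 0.0826% w/v = 0.826 g/L → 0.826 × 0.854 L = 0.705404 g = 705.404 mg
gentamicin: C1V1 = C2V2 → 15 µg/mL × 854 mL ÷ 10500 µg/mL = 1.220 mL

chloramphenicol 2.719 mL; L-histidine 845.460 mg; arabinose 11.700 g; L-methionine 705.404 mg; gentamicin 1.220 mL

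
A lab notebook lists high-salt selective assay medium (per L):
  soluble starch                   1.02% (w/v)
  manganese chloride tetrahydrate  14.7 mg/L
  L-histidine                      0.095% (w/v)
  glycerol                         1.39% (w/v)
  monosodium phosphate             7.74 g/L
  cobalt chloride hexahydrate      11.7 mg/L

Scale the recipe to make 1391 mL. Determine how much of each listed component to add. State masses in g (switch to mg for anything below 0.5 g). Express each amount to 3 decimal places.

Scale factor relative to 1 L: 1.391.
soluble starch: 1.02 g per 100 mL × 1391 mL ÷ 100 = 14.188 g
manganese chloride tetrahydrate: 14.7 mg/L × 1.391 L = 20.448 mg
L-histidine: 0.095 g per 100 mL × 1391 mL ÷ 100 = 1.321 g
glycerol: 1.39 g per 100 mL × 1391 mL ÷ 100 = 19.335 g
monosodium phosphate: 7.74 g/L × 1.391 L = 10.766 g
cobalt chloride hexahydrate: 11.7 mg/L × 1.391 L = 16.275 mg

soluble starch 14.188 g; manganese chloride tetrahydrate 20.448 mg; L-histidine 1.321 g; glycerol 19.335 g; monosodium phosphate 10.766 g; cobalt chloride hexahydrate 16.275 mg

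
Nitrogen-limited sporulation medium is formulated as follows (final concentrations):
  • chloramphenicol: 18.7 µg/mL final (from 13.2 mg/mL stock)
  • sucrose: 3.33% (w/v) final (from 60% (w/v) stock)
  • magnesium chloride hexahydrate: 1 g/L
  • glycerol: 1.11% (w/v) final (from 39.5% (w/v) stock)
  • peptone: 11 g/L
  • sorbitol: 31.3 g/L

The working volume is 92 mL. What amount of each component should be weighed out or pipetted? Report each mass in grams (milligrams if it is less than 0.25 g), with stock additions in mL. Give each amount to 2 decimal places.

chloramphenicol 0.13 mL; sucrose 5.11 mL; magnesium chloride hexahydrate 92.00 mg; glycerol 2.59 mL; peptone 1.01 g; sorbitol 2.88 g

Working volume: 92 mL = 0.092 L.
chloramphenicol: V = C2·V2/C1 = 18.7 µg/mL × 92 mL ÷ 13200 µg/mL = 0.13 mL
sucrose: V = C2·V2/C1 = 3.33% ÷ 60% × 92 mL = 5.11 mL
magnesium chloride hexahydrate: 1 g/L × 0.092 L = 0.092 g = 92.00 mg
glycerol: dilute stock: 1.11% ÷ 39.5% × 92 mL = 2.59 mL
peptone: 11 g/L × 0.092 L = 1.01 g
sorbitol: 31.3 g/L × 0.092 L = 2.88 g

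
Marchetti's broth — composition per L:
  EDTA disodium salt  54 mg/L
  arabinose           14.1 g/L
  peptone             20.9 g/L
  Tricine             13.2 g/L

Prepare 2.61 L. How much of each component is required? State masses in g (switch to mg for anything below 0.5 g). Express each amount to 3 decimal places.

Working volume: 2.61 L.
EDTA disodium salt: 54 mg/L × 2.61 L = 140.940 mg
arabinose: 14.1 g/L × 2.61 L = 36.801 g
peptone: 20.9 g/L × 2.61 L = 54.549 g
Tricine: 13.2 g/L × 2.61 L = 34.452 g

EDTA disodium salt 140.940 mg; arabinose 36.801 g; peptone 54.549 g; Tricine 34.452 g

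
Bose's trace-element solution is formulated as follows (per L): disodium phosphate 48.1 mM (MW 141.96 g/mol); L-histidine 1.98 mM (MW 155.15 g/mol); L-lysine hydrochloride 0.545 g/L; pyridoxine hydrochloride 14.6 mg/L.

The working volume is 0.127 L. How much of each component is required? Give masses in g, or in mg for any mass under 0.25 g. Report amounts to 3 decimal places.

disodium phosphate 0.867 g; L-histidine 39.014 mg; L-lysine hydrochloride 69.215 mg; pyridoxine hydrochloride 1.854 mg

Working volume: 0.127 L.
disodium phosphate: 48.1 mmol/L × 141.96 g/mol × 0.127 L ÷ 1000 = 0.867 g
L-histidine: 1.98 mmol/L × 155.15 mg/mmol × 0.127 L = 39.014 mg
L-lysine hydrochloride: 0.545 g/L × 0.127 L = 0.069215 g = 69.215 mg
pyridoxine hydrochloride: 14.6 mg/L × 0.127 L = 1.854 mg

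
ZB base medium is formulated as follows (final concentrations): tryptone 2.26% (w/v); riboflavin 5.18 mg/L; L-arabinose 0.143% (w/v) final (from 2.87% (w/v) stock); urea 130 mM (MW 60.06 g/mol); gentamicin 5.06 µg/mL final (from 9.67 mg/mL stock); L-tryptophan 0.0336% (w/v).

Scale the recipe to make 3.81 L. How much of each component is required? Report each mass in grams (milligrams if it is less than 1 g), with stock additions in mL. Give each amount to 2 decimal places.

Scale factor relative to 1 L: 3.81.
tryptone: 2.26 g per 100 mL × 3810 mL ÷ 100 = 86.11 g
riboflavin: 5.18 mg/L × 3.81 L = 19.74 mg
L-arabinose: dilute stock: 0.143% ÷ 2.87% × 3810 mL = 189.84 mL
urea: 130 mmol/L × 60.06 g/mol × 3.81 L ÷ 1000 = 29.75 g
gentamicin: C1V1 = C2V2 → 5.06 µg/mL × 3810 mL ÷ 9670 µg/mL = 1.99 mL
L-tryptophan: 0.0336 g per 100 mL × 3810 mL ÷ 100 = 1.28 g

tryptone 86.11 g; riboflavin 19.74 mg; L-arabinose 189.84 mL; urea 29.75 g; gentamicin 1.99 mL; L-tryptophan 1.28 g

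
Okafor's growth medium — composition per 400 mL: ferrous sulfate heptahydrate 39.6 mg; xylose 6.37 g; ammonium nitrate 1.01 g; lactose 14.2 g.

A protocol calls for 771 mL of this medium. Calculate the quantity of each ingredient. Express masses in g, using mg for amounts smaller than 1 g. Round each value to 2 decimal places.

ferrous sulfate heptahydrate 76.33 mg; xylose 12.28 g; ammonium nitrate 1.95 g; lactose 27.37 g

Scale factor = 771 mL / 400 mL = 1.9275.
ferrous sulfate heptahydrate: 39.6 mg × (771 mL / 400 mL) = 76.33 mg
xylose: 6.37 g × (771 mL / 400 mL) = 12.28 g
ammonium nitrate: 1.01 g × (771 mL / 400 mL) = 1.95 g
lactose: 14.2 g × (771 mL / 400 mL) = 27.37 g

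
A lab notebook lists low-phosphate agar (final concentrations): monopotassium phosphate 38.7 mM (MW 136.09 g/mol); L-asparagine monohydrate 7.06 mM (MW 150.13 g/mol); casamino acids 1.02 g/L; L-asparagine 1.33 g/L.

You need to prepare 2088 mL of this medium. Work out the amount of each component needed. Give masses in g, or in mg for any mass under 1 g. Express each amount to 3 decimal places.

Target volume = 2088 mL = 2.088 L.
monopotassium phosphate: 38.7 mmol/L × 136.09 g/mol × 2.088 L ÷ 1000 = 10.997 g
L-asparagine monohydrate: 7.06 mmol/L × 150.13 g/mol × 2.088 L ÷ 1000 = 2.213 g
casamino acids: 1.02 g/L × 2.088 L = 2.130 g
L-asparagine: 1.33 g/L × 2.088 L = 2.777 g

monopotassium phosphate 10.997 g; L-asparagine monohydrate 2.213 g; casamino acids 2.130 g; L-asparagine 2.777 g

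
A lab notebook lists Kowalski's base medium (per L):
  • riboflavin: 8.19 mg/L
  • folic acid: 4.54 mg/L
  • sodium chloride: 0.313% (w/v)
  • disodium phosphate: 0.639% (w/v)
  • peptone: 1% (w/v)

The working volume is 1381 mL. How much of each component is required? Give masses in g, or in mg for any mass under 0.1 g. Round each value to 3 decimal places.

riboflavin 11.310 mg; folic acid 6.270 mg; sodium chloride 4.323 g; disodium phosphate 8.825 g; peptone 13.810 g

Working volume: 1381 mL = 1.381 L.
riboflavin: 8.19 mg/L × 1.381 L = 11.310 mg
folic acid: 4.54 mg/L × 1.381 L = 6.270 mg
sodium chloride: 0.313 g per 100 mL × 1381 mL ÷ 100 = 4.323 g
disodium phosphate: 0.639 g per 100 mL × 1381 mL ÷ 100 = 8.825 g
peptone: 1% w/v = 10 g/L → 10 × 1.381 L = 13.810 g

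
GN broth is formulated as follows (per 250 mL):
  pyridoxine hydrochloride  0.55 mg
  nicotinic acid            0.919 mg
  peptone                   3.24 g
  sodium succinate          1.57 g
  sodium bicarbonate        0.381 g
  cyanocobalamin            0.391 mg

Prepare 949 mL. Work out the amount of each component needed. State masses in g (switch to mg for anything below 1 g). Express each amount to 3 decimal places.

Scale factor = 949 mL / 250 mL = 3.796.
pyridoxine hydrochloride: 0.55 mg × (949 mL / 250 mL) = 2.088 mg
nicotinic acid: 0.919 mg × (949 mL / 250 mL) = 3.489 mg
peptone: 3.24 g × (949 mL / 250 mL) = 12.299 g
sodium succinate: 1.57 g × (949 mL / 250 mL) = 5.960 g
sodium bicarbonate: 0.381 g × (949 mL / 250 mL) = 1.446 g
cyanocobalamin: 0.391 mg × (949 mL / 250 mL) = 1.484 mg

pyridoxine hydrochloride 2.088 mg; nicotinic acid 3.489 mg; peptone 12.299 g; sodium succinate 5.960 g; sodium bicarbonate 1.446 g; cyanocobalamin 1.484 mg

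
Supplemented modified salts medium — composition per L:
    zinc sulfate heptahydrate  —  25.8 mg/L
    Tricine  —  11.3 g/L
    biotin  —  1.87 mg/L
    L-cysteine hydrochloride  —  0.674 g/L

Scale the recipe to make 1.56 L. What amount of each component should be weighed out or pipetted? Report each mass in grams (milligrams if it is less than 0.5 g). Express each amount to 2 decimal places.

Working volume: 1.56 L.
zinc sulfate heptahydrate: 25.8 mg/L × 1.56 L = 40.25 mg
Tricine: 11.3 g/L × 1.56 L = 17.63 g
biotin: 1.87 mg/L × 1.56 L = 2.92 mg
L-cysteine hydrochloride: 0.674 g/L × 1.56 L = 1.05 g

zinc sulfate heptahydrate 40.25 mg; Tricine 17.63 g; biotin 2.92 mg; L-cysteine hydrochloride 1.05 g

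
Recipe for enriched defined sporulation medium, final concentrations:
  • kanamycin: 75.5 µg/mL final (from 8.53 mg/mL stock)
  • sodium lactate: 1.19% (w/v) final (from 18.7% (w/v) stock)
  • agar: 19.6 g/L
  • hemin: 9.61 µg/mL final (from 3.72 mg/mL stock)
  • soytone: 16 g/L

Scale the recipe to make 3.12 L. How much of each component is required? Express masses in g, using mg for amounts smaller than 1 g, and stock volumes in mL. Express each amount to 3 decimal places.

Scale factor relative to 1 L: 3.12.
kanamycin: dilute stock: 75.5 µg/mL × 3120 mL ÷ 8530 µg/mL = 27.615 mL
sodium lactate: V = C2·V2/C1 = 1.19% ÷ 18.7% × 3120 mL = 198.545 mL
agar: 19.6 g/L × 3.12 L = 61.152 g
hemin: C1V1 = C2V2 → 9.61 µg/mL × 3120 mL ÷ 3720 µg/mL = 8.060 mL
soytone: 16 g/L × 3.12 L = 49.920 g

kanamycin 27.615 mL; sodium lactate 198.545 mL; agar 61.152 g; hemin 8.060 mL; soytone 49.920 g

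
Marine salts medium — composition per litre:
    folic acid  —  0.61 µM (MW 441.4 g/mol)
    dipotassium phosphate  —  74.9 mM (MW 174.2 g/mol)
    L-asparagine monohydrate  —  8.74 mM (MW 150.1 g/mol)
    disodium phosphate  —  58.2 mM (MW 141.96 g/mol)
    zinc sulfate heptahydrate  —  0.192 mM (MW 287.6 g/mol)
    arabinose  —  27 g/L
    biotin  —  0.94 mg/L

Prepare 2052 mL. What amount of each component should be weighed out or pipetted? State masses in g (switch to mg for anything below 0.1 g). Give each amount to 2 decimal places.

folic acid 0.55 mg; dipotassium phosphate 26.77 g; L-asparagine monohydrate 2.69 g; disodium phosphate 16.95 g; zinc sulfate heptahydrate 0.11 g; arabinose 55.40 g; biotin 1.93 mg

Target volume = 2052 mL = 2.052 L.
folic acid: 0.61 µmol/L × 441.4 g/mol × 2.052 L ÷ 1000 = 0.55 mg
dipotassium phosphate: 74.9 mmol/L × 174.2 g/mol × 2.052 L ÷ 1000 = 26.77 g
L-asparagine monohydrate: 8.74 mmol/L × 150.1 g/mol × 2.052 L ÷ 1000 = 2.69 g
disodium phosphate: 58.2 mmol/L × 141.96 g/mol × 2.052 L ÷ 1000 = 16.95 g
zinc sulfate heptahydrate: 0.192 mmol/L × 287.6 g/mol × 2.052 L ÷ 1000 = 0.11 g
arabinose: 27 g/L × 2.052 L = 55.40 g
biotin: 0.94 mg/L × 2.052 L = 1.93 mg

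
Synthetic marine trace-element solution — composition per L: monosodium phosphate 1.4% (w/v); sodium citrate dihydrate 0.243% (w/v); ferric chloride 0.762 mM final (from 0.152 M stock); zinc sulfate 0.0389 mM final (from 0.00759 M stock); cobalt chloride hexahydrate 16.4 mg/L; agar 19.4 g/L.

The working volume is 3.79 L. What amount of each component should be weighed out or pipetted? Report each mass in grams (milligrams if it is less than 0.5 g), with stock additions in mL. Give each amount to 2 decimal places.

Scale factor relative to 1 L: 3.79.
monosodium phosphate: 1.4% w/v = 14 g/L → 14 × 3.79 L = 53.06 g
sodium citrate dihydrate: 0.243 g per 100 mL × 3790 mL ÷ 100 = 9.21 g
ferric chloride: C1V1 = C2V2 → 0.762 mM × 3790 mL ÷ 152 mM = 19.00 mL
zinc sulfate: C1V1 = C2V2 → 0.0389 mM × 3790 mL ÷ 7.59 mM = 19.42 mL
cobalt chloride hexahydrate: 16.4 mg/L × 3.79 L = 62.16 mg
agar: 19.4 g/L × 3.79 L = 73.53 g

monosodium phosphate 53.06 g; sodium citrate dihydrate 9.21 g; ferric chloride 19.00 mL; zinc sulfate 19.42 mL; cobalt chloride hexahydrate 62.16 mg; agar 73.53 g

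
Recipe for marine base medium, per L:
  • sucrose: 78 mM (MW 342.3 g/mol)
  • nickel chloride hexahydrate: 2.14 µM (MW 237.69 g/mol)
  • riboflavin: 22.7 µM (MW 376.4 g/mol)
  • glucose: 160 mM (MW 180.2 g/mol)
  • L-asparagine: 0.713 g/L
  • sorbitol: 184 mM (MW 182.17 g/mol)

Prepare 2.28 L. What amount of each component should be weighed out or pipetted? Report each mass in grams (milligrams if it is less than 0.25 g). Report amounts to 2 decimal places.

sucrose 60.87 g; nickel chloride hexahydrate 1.16 mg; riboflavin 19.48 mg; glucose 65.74 g; L-asparagine 1.63 g; sorbitol 76.42 g

Scale factor relative to 1 L: 2.28.
sucrose: 78 mmol/L × 342.3 g/mol × 2.28 L ÷ 1000 = 60.87 g
nickel chloride hexahydrate: 2.14 µmol/L × 237.69 g/mol × 2.28 L ÷ 1000 = 1.16 mg
riboflavin: 22.7 µmol/L × 376.4 g/mol × 2.28 L ÷ 1000 = 19.48 mg
glucose: 160 mmol/L × 180.2 g/mol × 2.28 L ÷ 1000 = 65.74 g
L-asparagine: 0.713 g/L × 2.28 L = 1.63 g
sorbitol: 184 mmol/L × 182.17 g/mol × 2.28 L ÷ 1000 = 76.42 g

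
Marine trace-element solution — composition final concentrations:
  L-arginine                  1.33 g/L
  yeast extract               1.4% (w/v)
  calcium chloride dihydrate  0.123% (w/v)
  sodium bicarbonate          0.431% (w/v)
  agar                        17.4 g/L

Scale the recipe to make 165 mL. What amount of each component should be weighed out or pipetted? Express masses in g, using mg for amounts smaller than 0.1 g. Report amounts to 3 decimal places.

L-arginine 0.219 g; yeast extract 2.310 g; calcium chloride dihydrate 0.203 g; sodium bicarbonate 0.711 g; agar 2.871 g

Target volume = 165 mL = 0.165 L.
L-arginine: 1.33 g/L × 0.165 L = 0.219 g
yeast extract: 1.4 g per 100 mL × 165 mL ÷ 100 = 2.310 g
calcium chloride dihydrate: 0.123 g per 100 mL × 165 mL ÷ 100 = 0.203 g
sodium bicarbonate: 0.431 g per 100 mL × 165 mL ÷ 100 = 0.711 g
agar: 17.4 g/L × 0.165 L = 2.871 g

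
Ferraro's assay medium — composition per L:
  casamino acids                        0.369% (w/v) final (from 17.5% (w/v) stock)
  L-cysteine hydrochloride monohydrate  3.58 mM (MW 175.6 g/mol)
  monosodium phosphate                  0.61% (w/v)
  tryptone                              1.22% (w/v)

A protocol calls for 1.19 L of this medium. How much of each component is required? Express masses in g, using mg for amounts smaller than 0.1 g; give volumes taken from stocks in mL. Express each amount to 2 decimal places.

Working volume: 1.19 L.
casamino acids: C1V1 = C2V2 → 0.369% ÷ 17.5% × 1190 mL = 25.09 mL
L-cysteine hydrochloride monohydrate: 3.58 mmol/L × 175.6 g/mol × 1.19 L ÷ 1000 = 0.75 g
monosodium phosphate: 0.61% w/v = 6.1 g/L → 6.1 × 1.19 L = 7.26 g
tryptone: 1.22 g per 100 mL × 1190 mL ÷ 100 = 14.52 g

casamino acids 25.09 mL; L-cysteine hydrochloride monohydrate 0.75 g; monosodium phosphate 7.26 g; tryptone 14.52 g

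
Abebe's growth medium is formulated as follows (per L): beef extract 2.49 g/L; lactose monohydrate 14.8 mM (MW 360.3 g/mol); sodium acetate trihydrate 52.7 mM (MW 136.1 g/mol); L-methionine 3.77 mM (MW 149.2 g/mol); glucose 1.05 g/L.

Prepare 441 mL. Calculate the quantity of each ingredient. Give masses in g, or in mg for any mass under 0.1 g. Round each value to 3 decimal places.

Scale factor relative to 1 L: 0.441.
beef extract: 2.49 g/L × 0.441 L = 1.098 g
lactose monohydrate: 14.8 mmol/L × 360.3 g/mol × 0.441 L ÷ 1000 = 2.352 g
sodium acetate trihydrate: 52.7 mmol/L × 136.1 g/mol × 0.441 L ÷ 1000 = 3.163 g
L-methionine: 3.77 mmol/L × 149.2 g/mol × 0.441 L ÷ 1000 = 0.248 g
glucose: 1.05 g/L × 0.441 L = 0.463 g

beef extract 1.098 g; lactose monohydrate 2.352 g; sodium acetate trihydrate 3.163 g; L-methionine 0.248 g; glucose 0.463 g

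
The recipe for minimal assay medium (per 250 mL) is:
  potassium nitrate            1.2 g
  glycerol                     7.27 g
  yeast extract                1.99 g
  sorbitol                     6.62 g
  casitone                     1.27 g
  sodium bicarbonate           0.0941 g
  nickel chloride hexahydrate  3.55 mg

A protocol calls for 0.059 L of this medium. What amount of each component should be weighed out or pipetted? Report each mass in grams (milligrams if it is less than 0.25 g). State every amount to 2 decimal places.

Ratio of target to recipe volume: 59 / 250 = 0.236.
potassium nitrate: 1.2 g × (59 mL / 250 mL) = 0.28 g
glycerol: 7.27 g × (59 mL / 250 mL) = 1.72 g
yeast extract: 1.99 g × (59 mL / 250 mL) = 0.47 g
sorbitol: 6.62 g × (59 mL / 250 mL) = 1.56 g
casitone: 1.27 g × (59 mL / 250 mL) = 0.30 g
sodium bicarbonate: 0.0941 g × (59 mL / 250 mL) = 0.0222076 g = 22.21 mg
nickel chloride hexahydrate: 3.55 mg × (59 mL / 250 mL) = 0.84 mg

potassium nitrate 0.28 g; glycerol 1.72 g; yeast extract 0.47 g; sorbitol 1.56 g; casitone 0.30 g; sodium bicarbonate 22.21 mg; nickel chloride hexahydrate 0.84 mg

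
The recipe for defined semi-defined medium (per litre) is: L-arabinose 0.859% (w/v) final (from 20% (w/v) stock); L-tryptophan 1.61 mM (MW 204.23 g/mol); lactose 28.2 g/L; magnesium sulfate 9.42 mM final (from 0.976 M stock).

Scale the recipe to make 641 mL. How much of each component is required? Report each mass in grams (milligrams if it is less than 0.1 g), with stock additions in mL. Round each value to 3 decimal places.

Target volume = 641 mL = 0.641 L.
L-arabinose: dilute stock: 0.859% ÷ 20% × 641 mL = 27.531 mL
L-tryptophan: 1.61 mmol/L × 204.23 g/mol × 0.641 L ÷ 1000 = 0.211 g
lactose: 28.2 g/L × 0.641 L = 18.076 g
magnesium sulfate: C1V1 = C2V2 → 9.42 mM × 641 mL ÷ 976 mM = 6.187 mL

L-arabinose 27.531 mL; L-tryptophan 0.211 g; lactose 18.076 g; magnesium sulfate 6.187 mL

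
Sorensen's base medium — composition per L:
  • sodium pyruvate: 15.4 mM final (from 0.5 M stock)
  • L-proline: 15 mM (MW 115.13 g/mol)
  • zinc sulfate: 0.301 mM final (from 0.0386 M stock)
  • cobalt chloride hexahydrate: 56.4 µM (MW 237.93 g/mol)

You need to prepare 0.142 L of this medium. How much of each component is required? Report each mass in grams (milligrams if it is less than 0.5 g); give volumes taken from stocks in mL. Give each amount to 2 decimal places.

sodium pyruvate 4.37 mL; L-proline 245.23 mg; zinc sulfate 1.11 mL; cobalt chloride hexahydrate 1.91 mg

Scale factor relative to 1 L: 0.142.
sodium pyruvate: V = C2·V2/C1 = 15.4 mM × 142 mL ÷ 500 mM = 4.37 mL
L-proline: 15 mmol/L × 115.13 mg/mmol × 0.142 L = 245.23 mg
zinc sulfate: V = C2·V2/C1 = 0.301 mM × 142 mL ÷ 38.6 mM = 1.11 mL
cobalt chloride hexahydrate: 56.4 µmol/L × 237.93 g/mol × 0.142 L ÷ 1000 = 1.91 mg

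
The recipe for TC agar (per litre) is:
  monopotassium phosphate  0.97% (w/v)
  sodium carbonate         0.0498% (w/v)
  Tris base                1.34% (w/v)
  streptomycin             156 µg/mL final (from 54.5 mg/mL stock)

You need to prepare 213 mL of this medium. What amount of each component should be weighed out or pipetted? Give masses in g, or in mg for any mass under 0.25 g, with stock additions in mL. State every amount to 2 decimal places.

Working volume: 213 mL = 0.213 L.
monopotassium phosphate: 0.97% w/v = 9.7 g/L → 9.7 × 0.213 L = 2.07 g
sodium carbonate: 0.0498% w/v = 0.498 g/L → 0.498 × 0.213 L = 0.106074 g = 106.07 mg
Tris base: 1.34 g per 100 mL × 213 mL ÷ 100 = 2.85 g
streptomycin: C1V1 = C2V2 → 156 µg/mL × 213 mL ÷ 54500 µg/mL = 0.61 mL

monopotassium phosphate 2.07 g; sodium carbonate 106.07 mg; Tris base 2.85 g; streptomycin 0.61 mL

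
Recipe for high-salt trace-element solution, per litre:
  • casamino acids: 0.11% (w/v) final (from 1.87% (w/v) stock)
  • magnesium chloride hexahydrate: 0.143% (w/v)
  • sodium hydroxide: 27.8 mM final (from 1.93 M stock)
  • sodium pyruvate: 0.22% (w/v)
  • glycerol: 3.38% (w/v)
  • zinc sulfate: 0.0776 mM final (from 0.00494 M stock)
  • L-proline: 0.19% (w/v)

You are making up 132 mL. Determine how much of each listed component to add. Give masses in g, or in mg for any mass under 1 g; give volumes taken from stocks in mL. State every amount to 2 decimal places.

casamino acids 7.76 mL; magnesium chloride hexahydrate 188.76 mg; sodium hydroxide 1.90 mL; sodium pyruvate 290.40 mg; glycerol 4.46 g; zinc sulfate 2.07 mL; L-proline 250.80 mg

Working volume: 132 mL = 0.132 L.
casamino acids: C1V1 = C2V2 → 0.11% ÷ 1.87% × 132 mL = 7.76 mL
magnesium chloride hexahydrate: 0.143 g per 100 mL × 132 mL ÷ 100 = 0.18876 g = 188.76 mg
sodium hydroxide: C1V1 = C2V2 → 27.8 mM × 132 mL ÷ 1930 mM = 1.90 mL
sodium pyruvate: 0.22% w/v = 2.2 g/L → 2.2 × 0.132 L = 0.2904 g = 290.40 mg
glycerol: 3.38 g per 100 mL × 132 mL ÷ 100 = 4.46 g
zinc sulfate: C1V1 = C2V2 → 0.0776 mM × 132 mL ÷ 4.94 mM = 2.07 mL
L-proline: 0.19% w/v = 1.9 g/L → 1.9 × 0.132 L = 0.2508 g = 250.80 mg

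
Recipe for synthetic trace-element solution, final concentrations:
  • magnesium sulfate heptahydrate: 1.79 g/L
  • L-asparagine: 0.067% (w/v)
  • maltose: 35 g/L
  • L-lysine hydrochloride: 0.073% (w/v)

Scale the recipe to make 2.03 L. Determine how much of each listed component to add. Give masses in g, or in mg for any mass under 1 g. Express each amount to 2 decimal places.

Working volume: 2.03 L.
magnesium sulfate heptahydrate: 1.79 g/L × 2.03 L = 3.63 g
L-asparagine: 0.067 g per 100 mL × 2030 mL ÷ 100 = 1.36 g
maltose: 35 g/L × 2.03 L = 71.05 g
L-lysine hydrochloride: 0.073% w/v = 0.73 g/L → 0.73 × 2.03 L = 1.48 g

magnesium sulfate heptahydrate 3.63 g; L-asparagine 1.36 g; maltose 71.05 g; L-lysine hydrochloride 1.48 g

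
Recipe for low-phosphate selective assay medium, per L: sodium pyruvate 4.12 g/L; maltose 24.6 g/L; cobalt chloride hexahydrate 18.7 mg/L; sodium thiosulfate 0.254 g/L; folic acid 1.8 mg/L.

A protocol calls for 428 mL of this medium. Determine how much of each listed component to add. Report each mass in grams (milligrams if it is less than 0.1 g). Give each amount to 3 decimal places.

Scale factor relative to 1 L: 0.428.
sodium pyruvate: 4.12 g/L × 0.428 L = 1.763 g
maltose: 24.6 g/L × 0.428 L = 10.529 g
cobalt chloride hexahydrate: 18.7 mg/L × 0.428 L = 8.004 mg
sodium thiosulfate: 0.254 g/L × 0.428 L = 0.109 g
folic acid: 1.8 mg/L × 0.428 L = 0.770 mg

sodium pyruvate 1.763 g; maltose 10.529 g; cobalt chloride hexahydrate 8.004 mg; sodium thiosulfate 0.109 g; folic acid 0.770 mg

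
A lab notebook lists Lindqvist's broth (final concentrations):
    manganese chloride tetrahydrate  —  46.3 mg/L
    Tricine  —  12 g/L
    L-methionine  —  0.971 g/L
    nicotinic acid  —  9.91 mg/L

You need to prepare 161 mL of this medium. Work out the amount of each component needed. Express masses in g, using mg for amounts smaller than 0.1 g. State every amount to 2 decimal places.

manganese chloride tetrahydrate 7.45 mg; Tricine 1.93 g; L-methionine 0.16 g; nicotinic acid 1.60 mg

Working volume: 161 mL = 0.161 L.
manganese chloride tetrahydrate: 46.3 mg/L × 0.161 L = 7.45 mg
Tricine: 12 g/L × 0.161 L = 1.93 g
L-methionine: 0.971 g/L × 0.161 L = 0.16 g
nicotinic acid: 9.91 mg/L × 0.161 L = 1.60 mg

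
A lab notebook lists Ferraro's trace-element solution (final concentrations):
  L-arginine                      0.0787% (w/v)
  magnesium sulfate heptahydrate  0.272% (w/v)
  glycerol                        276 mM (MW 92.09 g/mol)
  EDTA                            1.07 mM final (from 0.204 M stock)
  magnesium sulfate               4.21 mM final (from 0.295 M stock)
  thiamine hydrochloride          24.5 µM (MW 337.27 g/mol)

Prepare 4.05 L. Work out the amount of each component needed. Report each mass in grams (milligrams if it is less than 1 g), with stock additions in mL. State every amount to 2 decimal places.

Working volume: 4.05 L.
L-arginine: 0.0787% w/v = 0.787 g/L → 0.787 × 4.05 L = 3.19 g
magnesium sulfate heptahydrate: 0.272 g per 100 mL × 4050 mL ÷ 100 = 11.02 g
glycerol: 276 mmol/L × 92.09 g/mol × 4.05 L ÷ 1000 = 102.94 g
EDTA: dilute stock: 1.07 mM × 4050 mL ÷ 204 mM = 21.24 mL
magnesium sulfate: C1V1 = C2V2 → 4.21 mM × 4050 mL ÷ 295 mM = 57.80 mL
thiamine hydrochloride: 24.5 µmol/L × 337.27 g/mol × 4.05 L ÷ 1000 = 33.47 mg

L-arginine 3.19 g; magnesium sulfate heptahydrate 11.02 g; glycerol 102.94 g; EDTA 21.24 mL; magnesium sulfate 57.80 mL; thiamine hydrochloride 33.47 mg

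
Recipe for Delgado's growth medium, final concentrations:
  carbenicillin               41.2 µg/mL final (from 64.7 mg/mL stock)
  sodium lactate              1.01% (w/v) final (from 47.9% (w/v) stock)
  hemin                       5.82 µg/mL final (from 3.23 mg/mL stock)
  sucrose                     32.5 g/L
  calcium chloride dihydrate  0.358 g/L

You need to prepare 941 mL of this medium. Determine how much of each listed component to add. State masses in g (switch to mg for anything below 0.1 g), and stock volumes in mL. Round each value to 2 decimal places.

Target volume = 941 mL = 0.941 L.
carbenicillin: C1V1 = C2V2 → 41.2 µg/mL × 941 mL ÷ 64700 µg/mL = 0.60 mL
sodium lactate: V = C2·V2/C1 = 1.01% ÷ 47.9% × 941 mL = 19.84 mL
hemin: V = C2·V2/C1 = 5.82 µg/mL × 941 mL ÷ 3230 µg/mL = 1.70 mL
sucrose: 32.5 g/L × 0.941 L = 30.58 g
calcium chloride dihydrate: 0.358 g/L × 0.941 L = 0.34 g

carbenicillin 0.60 mL; sodium lactate 19.84 mL; hemin 1.70 mL; sucrose 30.58 g; calcium chloride dihydrate 0.34 g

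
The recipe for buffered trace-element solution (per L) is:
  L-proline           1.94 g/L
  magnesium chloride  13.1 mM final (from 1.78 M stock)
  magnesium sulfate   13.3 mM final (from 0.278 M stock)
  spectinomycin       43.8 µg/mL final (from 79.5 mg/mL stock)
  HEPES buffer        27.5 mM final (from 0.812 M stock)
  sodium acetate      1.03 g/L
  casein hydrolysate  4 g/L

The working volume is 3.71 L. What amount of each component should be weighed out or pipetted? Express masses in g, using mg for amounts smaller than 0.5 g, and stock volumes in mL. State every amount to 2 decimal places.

Scale factor relative to 1 L: 3.71.
L-proline: 1.94 g/L × 3.71 L = 7.20 g
magnesium chloride: V = C2·V2/C1 = 13.1 mM × 3710 mL ÷ 1780 mM = 27.30 mL
magnesium sulfate: V = C2·V2/C1 = 13.3 mM × 3710 mL ÷ 278 mM = 177.49 mL
spectinomycin: dilute stock: 43.8 µg/mL × 3710 mL ÷ 79500 µg/mL = 2.04 mL
HEPES buffer: V = C2·V2/C1 = 27.5 mM × 3710 mL ÷ 812 mM = 125.65 mL
sodium acetate: 1.03 g/L × 3.71 L = 3.82 g
casein hydrolysate: 4 g/L × 3.71 L = 14.84 g

L-proline 7.20 g; magnesium chloride 27.30 mL; magnesium sulfate 177.49 mL; spectinomycin 2.04 mL; HEPES buffer 125.65 mL; sodium acetate 3.82 g; casein hydrolysate 14.84 g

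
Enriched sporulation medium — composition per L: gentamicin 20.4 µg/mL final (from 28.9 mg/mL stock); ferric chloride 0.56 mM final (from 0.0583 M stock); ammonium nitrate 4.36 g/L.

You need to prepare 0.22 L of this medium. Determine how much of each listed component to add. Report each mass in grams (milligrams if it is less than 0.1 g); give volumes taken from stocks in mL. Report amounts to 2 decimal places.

gentamicin 0.16 mL; ferric chloride 2.11 mL; ammonium nitrate 0.96 g

Working volume: 0.22 L.
gentamicin: C1V1 = C2V2 → 20.4 µg/mL × 220 mL ÷ 28900 µg/mL = 0.16 mL
ferric chloride: dilute stock: 0.56 mM × 220 mL ÷ 58.3 mM = 2.11 mL
ammonium nitrate: 4.36 g/L × 0.22 L = 0.96 g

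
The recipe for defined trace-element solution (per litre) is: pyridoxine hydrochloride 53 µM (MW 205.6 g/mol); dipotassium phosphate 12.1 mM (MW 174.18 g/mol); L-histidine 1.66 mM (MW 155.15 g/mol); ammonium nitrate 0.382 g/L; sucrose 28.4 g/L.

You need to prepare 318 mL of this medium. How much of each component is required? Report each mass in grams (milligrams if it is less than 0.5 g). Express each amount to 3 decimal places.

pyridoxine hydrochloride 3.465 mg; dipotassium phosphate 0.670 g; L-histidine 81.901 mg; ammonium nitrate 121.476 mg; sucrose 9.031 g

Target volume = 318 mL = 0.318 L.
pyridoxine hydrochloride: 53 µmol/L × 205.6 g/mol × 0.318 L ÷ 1000 = 3.465 mg
dipotassium phosphate: 12.1 mmol/L × 174.18 g/mol × 0.318 L ÷ 1000 = 0.670 g
L-histidine: 1.66 mmol/L × 155.15 mg/mmol × 0.318 L = 81.901 mg
ammonium nitrate: 0.382 g/L × 0.318 L = 0.121476 g = 121.476 mg
sucrose: 28.4 g/L × 0.318 L = 9.031 g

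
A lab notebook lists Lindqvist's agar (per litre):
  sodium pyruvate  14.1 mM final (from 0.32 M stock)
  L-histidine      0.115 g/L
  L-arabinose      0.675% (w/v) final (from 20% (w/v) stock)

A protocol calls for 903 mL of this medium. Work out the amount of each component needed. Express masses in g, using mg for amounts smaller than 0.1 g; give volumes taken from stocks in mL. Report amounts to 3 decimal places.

Scale factor relative to 1 L: 0.903.
sodium pyruvate: V = C2·V2/C1 = 14.1 mM × 903 mL ÷ 320 mM = 39.788 mL
L-histidine: 0.115 g/L × 0.903 L = 0.104 g
L-arabinose: dilute stock: 0.675% ÷ 20% × 903 mL = 30.476 mL

sodium pyruvate 39.788 mL; L-histidine 0.104 g; L-arabinose 30.476 mL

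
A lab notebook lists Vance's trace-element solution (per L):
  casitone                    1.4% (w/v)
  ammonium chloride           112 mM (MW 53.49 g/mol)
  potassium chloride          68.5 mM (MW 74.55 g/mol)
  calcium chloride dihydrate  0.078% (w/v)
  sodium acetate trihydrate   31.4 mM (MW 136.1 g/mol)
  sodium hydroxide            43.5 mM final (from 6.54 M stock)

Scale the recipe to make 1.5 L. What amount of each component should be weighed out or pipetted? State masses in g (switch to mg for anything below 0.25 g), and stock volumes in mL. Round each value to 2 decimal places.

casitone 21.00 g; ammonium chloride 8.99 g; potassium chloride 7.66 g; calcium chloride dihydrate 1.17 g; sodium acetate trihydrate 6.41 g; sodium hydroxide 9.98 mL

Working volume: 1.5 L.
casitone: 1.4 g per 100 mL × 1500 mL ÷ 100 = 21.00 g
ammonium chloride: 112 mmol/L × 53.49 g/mol × 1.5 L ÷ 1000 = 8.99 g
potassium chloride: 68.5 mmol/L × 74.55 g/mol × 1.5 L ÷ 1000 = 7.66 g
calcium chloride dihydrate: 0.078% w/v = 0.78 g/L → 0.78 × 1.5 L = 1.17 g
sodium acetate trihydrate: 31.4 mmol/L × 136.1 g/mol × 1.5 L ÷ 1000 = 6.41 g
sodium hydroxide: C1V1 = C2V2 → 43.5 mM × 1500 mL ÷ 6540 mM = 9.98 mL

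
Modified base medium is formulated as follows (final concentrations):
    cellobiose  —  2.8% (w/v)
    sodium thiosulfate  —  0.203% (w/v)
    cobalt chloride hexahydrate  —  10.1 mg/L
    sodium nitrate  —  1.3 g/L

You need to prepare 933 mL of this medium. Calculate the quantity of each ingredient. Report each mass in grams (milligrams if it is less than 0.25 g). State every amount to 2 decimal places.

cellobiose 26.12 g; sodium thiosulfate 1.89 g; cobalt chloride hexahydrate 9.42 mg; sodium nitrate 1.21 g

Scale factor relative to 1 L: 0.933.
cellobiose: 2.8% w/v = 28 g/L → 28 × 0.933 L = 26.12 g
sodium thiosulfate: 0.203 g per 100 mL × 933 mL ÷ 100 = 1.89 g
cobalt chloride hexahydrate: 10.1 mg/L × 0.933 L = 9.42 mg
sodium nitrate: 1.3 g/L × 0.933 L = 1.21 g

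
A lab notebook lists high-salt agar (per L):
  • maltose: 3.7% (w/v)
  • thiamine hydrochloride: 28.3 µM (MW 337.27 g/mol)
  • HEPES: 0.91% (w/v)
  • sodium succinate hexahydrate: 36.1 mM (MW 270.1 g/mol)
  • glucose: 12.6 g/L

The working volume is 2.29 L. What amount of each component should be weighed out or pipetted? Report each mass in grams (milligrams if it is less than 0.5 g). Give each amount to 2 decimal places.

Scale factor relative to 1 L: 2.29.
maltose: 3.7 g per 100 mL × 2290 mL ÷ 100 = 84.73 g
thiamine hydrochloride: 28.3 µmol/L × 337.27 g/mol × 2.29 L ÷ 1000 = 21.86 mg
HEPES: 0.91 g per 100 mL × 2290 mL ÷ 100 = 20.84 g
sodium succinate hexahydrate: 36.1 mmol/L × 270.1 g/mol × 2.29 L ÷ 1000 = 22.33 g
glucose: 12.6 g/L × 2.29 L = 28.85 g

maltose 84.73 g; thiamine hydrochloride 21.86 mg; HEPES 20.84 g; sodium succinate hexahydrate 22.33 g; glucose 28.85 g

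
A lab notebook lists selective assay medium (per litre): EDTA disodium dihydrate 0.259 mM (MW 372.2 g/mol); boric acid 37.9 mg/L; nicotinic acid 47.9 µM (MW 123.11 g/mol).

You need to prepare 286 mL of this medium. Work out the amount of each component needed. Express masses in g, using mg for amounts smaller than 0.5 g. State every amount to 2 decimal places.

EDTA disodium dihydrate 27.57 mg; boric acid 10.84 mg; nicotinic acid 1.69 mg

Working volume: 286 mL = 0.286 L.
EDTA disodium dihydrate: 0.259 mmol/L × 372.2 mg/mmol × 0.286 L = 27.57 mg
boric acid: 37.9 mg/L × 0.286 L = 10.84 mg
nicotinic acid: 47.9 µmol/L × 123.11 g/mol × 0.286 L ÷ 1000 = 1.69 mg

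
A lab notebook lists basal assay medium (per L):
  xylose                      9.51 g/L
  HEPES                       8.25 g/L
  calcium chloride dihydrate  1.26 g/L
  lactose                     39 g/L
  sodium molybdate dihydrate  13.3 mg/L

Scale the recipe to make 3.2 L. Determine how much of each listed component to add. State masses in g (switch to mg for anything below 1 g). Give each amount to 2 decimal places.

xylose 30.43 g; HEPES 26.40 g; calcium chloride dihydrate 4.03 g; lactose 124.80 g; sodium molybdate dihydrate 42.56 mg

Scale factor relative to 1 L: 3.2.
xylose: 9.51 g/L × 3.2 L = 30.43 g
HEPES: 8.25 g/L × 3.2 L = 26.40 g
calcium chloride dihydrate: 1.26 g/L × 3.2 L = 4.03 g
lactose: 39 g/L × 3.2 L = 124.80 g
sodium molybdate dihydrate: 13.3 mg/L × 3.2 L = 42.56 mg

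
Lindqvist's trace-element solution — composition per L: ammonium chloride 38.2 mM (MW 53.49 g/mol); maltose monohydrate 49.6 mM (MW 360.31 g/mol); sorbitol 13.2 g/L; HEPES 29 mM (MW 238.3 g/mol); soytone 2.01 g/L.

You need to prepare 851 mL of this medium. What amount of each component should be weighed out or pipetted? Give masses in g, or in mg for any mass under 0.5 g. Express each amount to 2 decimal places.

ammonium chloride 1.74 g; maltose monohydrate 15.21 g; sorbitol 11.23 g; HEPES 5.88 g; soytone 1.71 g

Target volume = 851 mL = 0.851 L.
ammonium chloride: 38.2 mmol/L × 53.49 g/mol × 0.851 L ÷ 1000 = 1.74 g
maltose monohydrate: 49.6 mmol/L × 360.31 g/mol × 0.851 L ÷ 1000 = 15.21 g
sorbitol: 13.2 g/L × 0.851 L = 11.23 g
HEPES: 29 mmol/L × 238.3 g/mol × 0.851 L ÷ 1000 = 5.88 g
soytone: 2.01 g/L × 0.851 L = 1.71 g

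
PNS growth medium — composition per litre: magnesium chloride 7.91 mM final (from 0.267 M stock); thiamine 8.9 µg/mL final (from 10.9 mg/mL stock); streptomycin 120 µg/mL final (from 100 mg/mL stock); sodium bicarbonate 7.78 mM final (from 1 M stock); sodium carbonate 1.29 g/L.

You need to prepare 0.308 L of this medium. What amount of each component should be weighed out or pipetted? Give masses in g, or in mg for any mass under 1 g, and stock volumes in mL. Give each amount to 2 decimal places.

Working volume: 0.308 L.
magnesium chloride: V = C2·V2/C1 = 7.91 mM × 308 mL ÷ 267 mM = 9.12 mL
thiamine: V = C2·V2/C1 = 8.9 µg/mL × 308 mL ÷ 10900 µg/mL = 0.25 mL
streptomycin: V = C2·V2/C1 = 120 µg/mL × 308 mL ÷ 100000 µg/mL = 0.37 mL
sodium bicarbonate: dilute stock: 7.78 mM × 308 mL ÷ 1000 mM = 2.40 mL
sodium carbonate: 1.29 g/L × 0.308 L = 0.39732 g = 397.32 mg

magnesium chloride 9.12 mL; thiamine 0.25 mL; streptomycin 0.37 mL; sodium bicarbonate 2.40 mL; sodium carbonate 397.32 mg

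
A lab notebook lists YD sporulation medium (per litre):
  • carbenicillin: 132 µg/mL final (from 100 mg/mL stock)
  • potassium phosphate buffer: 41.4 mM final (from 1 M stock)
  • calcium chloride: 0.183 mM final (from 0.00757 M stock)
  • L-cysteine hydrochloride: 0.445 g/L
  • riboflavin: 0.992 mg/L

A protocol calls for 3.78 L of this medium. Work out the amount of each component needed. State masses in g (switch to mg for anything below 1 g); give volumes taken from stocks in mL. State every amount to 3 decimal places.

Working volume: 3.78 L.
carbenicillin: C1V1 = C2V2 → 132 µg/mL × 3780 mL ÷ 100000 µg/mL = 4.990 mL
potassium phosphate buffer: C1V1 = C2V2 → 41.4 mM × 3780 mL ÷ 1000 mM = 156.492 mL
calcium chloride: V = C2·V2/C1 = 0.183 mM × 3780 mL ÷ 7.57 mM = 91.379 mL
L-cysteine hydrochloride: 0.445 g/L × 3.78 L = 1.682 g
riboflavin: 0.992 mg/L × 3.78 L = 3.750 mg

carbenicillin 4.990 mL; potassium phosphate buffer 156.492 mL; calcium chloride 91.379 mL; L-cysteine hydrochloride 1.682 g; riboflavin 3.750 mg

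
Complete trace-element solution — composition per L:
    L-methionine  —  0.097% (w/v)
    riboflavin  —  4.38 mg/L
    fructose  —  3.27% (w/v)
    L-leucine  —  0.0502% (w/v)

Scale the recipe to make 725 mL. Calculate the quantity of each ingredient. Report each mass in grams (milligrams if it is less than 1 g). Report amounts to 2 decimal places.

L-methionine 703.25 mg; riboflavin 3.18 mg; fructose 23.71 g; L-leucine 363.95 mg

Working volume: 725 mL = 0.725 L.
L-methionine: 0.097% w/v = 0.97 g/L → 0.97 × 0.725 L = 0.70325 g = 703.25 mg
riboflavin: 4.38 mg/L × 0.725 L = 3.18 mg
fructose: 3.27 g per 100 mL × 725 mL ÷ 100 = 23.71 g
L-leucine: 0.0502% w/v = 0.502 g/L → 0.502 × 0.725 L = 0.36395 g = 363.95 mg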